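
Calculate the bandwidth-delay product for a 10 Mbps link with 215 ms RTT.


BDP = bandwidth * RTT
= 10 Mbps * 215 ms
= 10 * 1e6 * 215 / 1000 bits
= 2150000 bits
= 268750 bytes
= 262.4512 KB
BDP = 2150000 bits (268750 bytes)


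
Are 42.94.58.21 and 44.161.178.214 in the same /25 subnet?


Mask: 255.255.255.128
42.94.58.21 AND mask = 42.94.58.0
44.161.178.214 AND mask = 44.161.178.128
No, different subnets (42.94.58.0 vs 44.161.178.128)


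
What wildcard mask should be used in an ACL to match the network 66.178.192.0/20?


Subnet mask: 255.255.240.0
Wildcard = 255.255.255.255 - subnet mask
255 - 255 = 0
255 - 255 = 0
255 - 240 = 15
255 - 0 = 255
Wildcard: 0.0.15.255


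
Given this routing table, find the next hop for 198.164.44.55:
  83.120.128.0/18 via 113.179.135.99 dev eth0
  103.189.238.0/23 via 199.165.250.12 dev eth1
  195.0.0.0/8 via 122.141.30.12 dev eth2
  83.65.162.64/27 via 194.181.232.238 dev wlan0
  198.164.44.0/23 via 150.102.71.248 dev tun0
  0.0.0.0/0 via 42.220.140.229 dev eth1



Longest prefix match for 198.164.44.55:
  /18 83.120.128.0: no
  /23 103.189.238.0: no
  /8 195.0.0.0: no
  /27 83.65.162.64: no
  /23 198.164.44.0: MATCH
  /0 0.0.0.0: MATCH
Selected: next-hop 150.102.71.248 via tun0 (matched /23)


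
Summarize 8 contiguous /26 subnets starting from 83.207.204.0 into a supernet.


Original prefix: /26
Number of subnets: 8 = 2^3
New prefix = 26 - 3 = 23
Supernet: 83.207.204.0/23


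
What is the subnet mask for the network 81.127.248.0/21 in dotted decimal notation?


/21 means 21 network bits, 11 host bits
Binary: 11111111111111111111100000000000
Mask: 255.255.248.0


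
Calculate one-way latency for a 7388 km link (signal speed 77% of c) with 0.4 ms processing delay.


Speed = 0.77 * 3e5 km/s = 231000 km/s
Propagation delay = 7388 / 231000 = 0.032 s = 31.9827 ms
Processing delay = 0.4 ms
Total one-way latency = 32.3827 ms


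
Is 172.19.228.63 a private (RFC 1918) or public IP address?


RFC 1918 private ranges:
  10.0.0.0/8 (10.0.0.0 - 10.255.255.255)
  172.16.0.0/12 (172.16.0.0 - 172.31.255.255)
  192.168.0.0/16 (192.168.0.0 - 192.168.255.255)
Private (in 172.16.0.0/12)


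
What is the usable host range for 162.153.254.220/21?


Network: 162.153.248.0
Broadcast: 162.153.255.255
First usable = network + 1
Last usable = broadcast - 1
Range: 162.153.248.1 to 162.153.255.254


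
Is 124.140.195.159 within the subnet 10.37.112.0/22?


Subnet network: 10.37.112.0
Test IP AND mask: 124.140.192.0
No, 124.140.195.159 is not in 10.37.112.0/22


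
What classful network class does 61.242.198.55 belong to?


First octet: 61
Binary: 00111101
0xxxxxxx -> Class A (1-126)
Class A, default mask 255.0.0.0 (/8)


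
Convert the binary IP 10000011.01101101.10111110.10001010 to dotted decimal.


10000011 = 131
01101101 = 109
10111110 = 190
10001010 = 138
IP: 131.109.190.138


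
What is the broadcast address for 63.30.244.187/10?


Network: 63.0.0.0/10
Host bits = 22
Set all host bits to 1:
Broadcast: 63.63.255.255


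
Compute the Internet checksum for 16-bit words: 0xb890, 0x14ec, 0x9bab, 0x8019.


Sum all words (with carry folding):
+ 0xb890 = 0xb890
+ 0x14ec = 0xcd7c
+ 0x9bab = 0x6928
+ 0x8019 = 0xe941
One's complement: ~0xe941
Checksum = 0x16be


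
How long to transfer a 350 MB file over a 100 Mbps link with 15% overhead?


Effective throughput = 100 * (1 - 15/100) = 85 Mbps
File size in Mb = 350 * 8 = 2800 Mb
Time = 2800 / 85
Time = 32.9412 seconds


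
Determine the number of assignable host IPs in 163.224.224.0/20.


Host bits = 32 - 20 = 12
Total addresses = 2^12 = 4096
Usable = total - 2 (network and broadcast)
Usable hosts: 4094


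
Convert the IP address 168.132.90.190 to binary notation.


168 = 10101000
132 = 10000100
90 = 01011010
190 = 10111110
Binary: 10101000.10000100.01011010.10111110


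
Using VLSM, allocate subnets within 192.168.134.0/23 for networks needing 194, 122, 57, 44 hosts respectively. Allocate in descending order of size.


194 hosts -> /24 (254 usable): 192.168.134.0/24
122 hosts -> /25 (126 usable): 192.168.135.0/25
57 hosts -> /26 (62 usable): 192.168.135.128/26
44 hosts -> /26 (62 usable): 192.168.135.192/26
Allocation: 192.168.134.0/24 (194 hosts, 254 usable); 192.168.135.0/25 (122 hosts, 126 usable); 192.168.135.128/26 (57 hosts, 62 usable); 192.168.135.192/26 (44 hosts, 62 usable)


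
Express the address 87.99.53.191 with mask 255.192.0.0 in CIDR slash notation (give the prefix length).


Binary: 11111111.11000000.00000000.00000000
Count leading 1s
Prefix: /10


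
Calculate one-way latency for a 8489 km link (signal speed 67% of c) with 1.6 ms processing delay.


Speed = 0.67 * 3e5 km/s = 201000 km/s
Propagation delay = 8489 / 201000 = 0.0422 s = 42.2338 ms
Processing delay = 1.6 ms
Total one-way latency = 43.8338 ms


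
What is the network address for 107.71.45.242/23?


IP:   01101011.01000111.00101101.11110010
Mask: 11111111.11111111.11111110.00000000
AND operation:
Net:  01101011.01000111.00101100.00000000
Network: 107.71.44.0/23


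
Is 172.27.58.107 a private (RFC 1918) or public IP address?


RFC 1918 private ranges:
  10.0.0.0/8 (10.0.0.0 - 10.255.255.255)
  172.16.0.0/12 (172.16.0.0 - 172.31.255.255)
  192.168.0.0/16 (192.168.0.0 - 192.168.255.255)
Private (in 172.16.0.0/12)


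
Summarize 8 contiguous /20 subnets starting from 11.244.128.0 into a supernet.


Original prefix: /20
Number of subnets: 8 = 2^3
New prefix = 20 - 3 = 17
Supernet: 11.244.128.0/17


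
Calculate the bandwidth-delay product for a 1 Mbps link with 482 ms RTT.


BDP = bandwidth * RTT
= 1 Mbps * 482 ms
= 1 * 1e6 * 482 / 1000 bits
= 482000 bits
= 60250 bytes
= 58.8379 KB
BDP = 482000 bits (60250 bytes)


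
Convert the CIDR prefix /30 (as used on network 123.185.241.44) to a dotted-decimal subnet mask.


/30 means 30 network bits, 2 host bits
Binary: 11111111111111111111111111111100
Mask: 255.255.255.252


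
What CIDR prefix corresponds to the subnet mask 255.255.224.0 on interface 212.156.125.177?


Binary: 11111111.11111111.11100000.00000000
Count leading 1s
Prefix: /19


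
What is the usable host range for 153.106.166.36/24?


Network: 153.106.166.0
Broadcast: 153.106.166.255
First usable = network + 1
Last usable = broadcast - 1
Range: 153.106.166.1 to 153.106.166.254


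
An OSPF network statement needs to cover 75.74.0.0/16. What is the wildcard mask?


Subnet mask: 255.255.0.0
Wildcard = 255.255.255.255 - subnet mask
255 - 255 = 0
255 - 255 = 0
255 - 0 = 255
255 - 0 = 255
Wildcard: 0.0.255.255


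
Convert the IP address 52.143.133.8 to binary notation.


52 = 00110100
143 = 10001111
133 = 10000101
8 = 00001000
Binary: 00110100.10001111.10000101.00001000


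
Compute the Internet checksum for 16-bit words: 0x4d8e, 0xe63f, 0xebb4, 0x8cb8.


Sum all words (with carry folding):
+ 0x4d8e = 0x4d8e
+ 0xe63f = 0x33ce
+ 0xebb4 = 0x1f83
+ 0x8cb8 = 0xac3b
One's complement: ~0xac3b
Checksum = 0x53c4


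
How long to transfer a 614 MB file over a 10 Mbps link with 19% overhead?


Effective throughput = 10 * (1 - 19/100) = 8.1 Mbps
File size in Mb = 614 * 8 = 4912 Mb
Time = 4912 / 8.1
Time = 606.4198 seconds


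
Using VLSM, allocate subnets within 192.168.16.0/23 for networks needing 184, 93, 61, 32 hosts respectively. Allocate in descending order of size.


184 hosts -> /24 (254 usable): 192.168.16.0/24
93 hosts -> /25 (126 usable): 192.168.17.0/25
61 hosts -> /26 (62 usable): 192.168.17.128/26
32 hosts -> /26 (62 usable): 192.168.17.192/26
Allocation: 192.168.16.0/24 (184 hosts, 254 usable); 192.168.17.0/25 (93 hosts, 126 usable); 192.168.17.128/26 (61 hosts, 62 usable); 192.168.17.192/26 (32 hosts, 62 usable)


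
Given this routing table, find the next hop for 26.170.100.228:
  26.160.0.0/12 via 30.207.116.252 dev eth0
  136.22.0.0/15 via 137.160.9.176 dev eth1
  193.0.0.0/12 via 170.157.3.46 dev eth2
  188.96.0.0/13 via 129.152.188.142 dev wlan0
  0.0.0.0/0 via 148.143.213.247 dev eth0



Longest prefix match for 26.170.100.228:
  /12 26.160.0.0: MATCH
  /15 136.22.0.0: no
  /12 193.0.0.0: no
  /13 188.96.0.0: no
  /0 0.0.0.0: MATCH
Selected: next-hop 30.207.116.252 via eth0 (matched /12)


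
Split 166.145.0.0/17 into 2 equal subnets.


New prefix = 17 + 1 = 18
Each subnet has 16384 addresses
  166.145.0.0/18
  166.145.64.0/18
Subnets: 166.145.0.0/18, 166.145.64.0/18


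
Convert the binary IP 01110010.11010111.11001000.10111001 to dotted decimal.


01110010 = 114
11010111 = 215
11001000 = 200
10111001 = 185
IP: 114.215.200.185


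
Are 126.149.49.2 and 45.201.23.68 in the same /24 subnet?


Mask: 255.255.255.0
126.149.49.2 AND mask = 126.149.49.0
45.201.23.68 AND mask = 45.201.23.0
No, different subnets (126.149.49.0 vs 45.201.23.0)


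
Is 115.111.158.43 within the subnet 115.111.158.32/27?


Subnet network: 115.111.158.32
Test IP AND mask: 115.111.158.32
Yes, 115.111.158.43 is in 115.111.158.32/27


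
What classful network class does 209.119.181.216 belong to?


First octet: 209
Binary: 11010001
110xxxxx -> Class C (192-223)
Class C, default mask 255.255.255.0 (/24)


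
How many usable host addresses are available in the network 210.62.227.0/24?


Host bits = 32 - 24 = 8
Total addresses = 2^8 = 256
Usable = total - 2 (network and broadcast)
Usable hosts: 254


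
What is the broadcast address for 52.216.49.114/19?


Network: 52.216.32.0/19
Host bits = 13
Set all host bits to 1:
Broadcast: 52.216.63.255


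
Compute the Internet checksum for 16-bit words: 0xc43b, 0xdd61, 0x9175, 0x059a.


Sum all words (with carry folding):
+ 0xc43b = 0xc43b
+ 0xdd61 = 0xa19d
+ 0x9175 = 0x3313
+ 0x059a = 0x38ad
One's complement: ~0x38ad
Checksum = 0xc752


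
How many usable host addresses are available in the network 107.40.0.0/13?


Host bits = 32 - 13 = 19
Total addresses = 2^19 = 524288
Usable = total - 2 (network and broadcast)
Usable hosts: 524286


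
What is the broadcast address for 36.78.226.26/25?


Network: 36.78.226.0/25
Host bits = 7
Set all host bits to 1:
Broadcast: 36.78.226.127


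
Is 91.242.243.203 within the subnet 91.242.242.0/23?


Subnet network: 91.242.242.0
Test IP AND mask: 91.242.242.0
Yes, 91.242.243.203 is in 91.242.242.0/23


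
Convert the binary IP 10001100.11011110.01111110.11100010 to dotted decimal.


10001100 = 140
11011110 = 222
01111110 = 126
11100010 = 226
IP: 140.222.126.226


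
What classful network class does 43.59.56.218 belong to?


First octet: 43
Binary: 00101011
0xxxxxxx -> Class A (1-126)
Class A, default mask 255.0.0.0 (/8)


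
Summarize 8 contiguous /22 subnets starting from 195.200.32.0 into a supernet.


Original prefix: /22
Number of subnets: 8 = 2^3
New prefix = 22 - 3 = 19
Supernet: 195.200.32.0/19


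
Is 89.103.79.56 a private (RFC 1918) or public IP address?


RFC 1918 private ranges:
  10.0.0.0/8 (10.0.0.0 - 10.255.255.255)
  172.16.0.0/12 (172.16.0.0 - 172.31.255.255)
  192.168.0.0/16 (192.168.0.0 - 192.168.255.255)
Public (not in any RFC 1918 range)


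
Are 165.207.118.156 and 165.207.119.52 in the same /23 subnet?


Mask: 255.255.254.0
165.207.118.156 AND mask = 165.207.118.0
165.207.119.52 AND mask = 165.207.118.0
Yes, same subnet (165.207.118.0)


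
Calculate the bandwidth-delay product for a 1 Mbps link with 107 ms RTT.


BDP = bandwidth * RTT
= 1 Mbps * 107 ms
= 1 * 1e6 * 107 / 1000 bits
= 107000 bits
= 13375 bytes
= 13.0615 KB
BDP = 107000 bits (13375 bytes)


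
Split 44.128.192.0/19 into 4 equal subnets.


New prefix = 19 + 2 = 21
Each subnet has 2048 addresses
  44.128.192.0/21
  44.128.200.0/21
  44.128.208.0/21
  44.128.216.0/21
Subnets: 44.128.192.0/21, 44.128.200.0/21, 44.128.208.0/21, 44.128.216.0/21


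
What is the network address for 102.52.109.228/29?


IP:   01100110.00110100.01101101.11100100
Mask: 11111111.11111111.11111111.11111000
AND operation:
Net:  01100110.00110100.01101101.11100000
Network: 102.52.109.224/29


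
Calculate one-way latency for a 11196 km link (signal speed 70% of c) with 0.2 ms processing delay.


Speed = 0.7 * 3e5 km/s = 210000 km/s
Propagation delay = 11196 / 210000 = 0.0533 s = 53.3143 ms
Processing delay = 0.2 ms
Total one-way latency = 53.5143 ms


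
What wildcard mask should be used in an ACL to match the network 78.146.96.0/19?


Subnet mask: 255.255.224.0
Wildcard = 255.255.255.255 - subnet mask
255 - 255 = 0
255 - 255 = 0
255 - 224 = 31
255 - 0 = 255
Wildcard: 0.0.31.255


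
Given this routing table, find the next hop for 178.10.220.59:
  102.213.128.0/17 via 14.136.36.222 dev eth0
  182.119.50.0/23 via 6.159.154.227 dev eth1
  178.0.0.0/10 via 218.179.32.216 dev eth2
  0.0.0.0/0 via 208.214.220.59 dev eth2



Longest prefix match for 178.10.220.59:
  /17 102.213.128.0: no
  /23 182.119.50.0: no
  /10 178.0.0.0: MATCH
  /0 0.0.0.0: MATCH
Selected: next-hop 218.179.32.216 via eth2 (matched /10)


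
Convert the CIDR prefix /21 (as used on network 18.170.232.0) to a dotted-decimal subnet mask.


/21 means 21 network bits, 11 host bits
Binary: 11111111111111111111100000000000
Mask: 255.255.248.0


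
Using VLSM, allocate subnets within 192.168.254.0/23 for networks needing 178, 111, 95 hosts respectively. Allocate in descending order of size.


178 hosts -> /24 (254 usable): 192.168.254.0/24
111 hosts -> /25 (126 usable): 192.168.255.0/25
95 hosts -> /25 (126 usable): 192.168.255.128/25
Allocation: 192.168.254.0/24 (178 hosts, 254 usable); 192.168.255.0/25 (111 hosts, 126 usable); 192.168.255.128/25 (95 hosts, 126 usable)


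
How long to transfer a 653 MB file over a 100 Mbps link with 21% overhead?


Effective throughput = 100 * (1 - 21/100) = 79 Mbps
File size in Mb = 653 * 8 = 5224 Mb
Time = 5224 / 79
Time = 66.1266 seconds


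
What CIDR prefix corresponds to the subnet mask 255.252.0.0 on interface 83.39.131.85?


Binary: 11111111.11111100.00000000.00000000
Count leading 1s
Prefix: /14


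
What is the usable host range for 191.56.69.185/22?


Network: 191.56.68.0
Broadcast: 191.56.71.255
First usable = network + 1
Last usable = broadcast - 1
Range: 191.56.68.1 to 191.56.71.254


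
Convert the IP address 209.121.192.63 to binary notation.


209 = 11010001
121 = 01111001
192 = 11000000
63 = 00111111
Binary: 11010001.01111001.11000000.00111111


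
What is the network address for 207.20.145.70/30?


IP:   11001111.00010100.10010001.01000110
Mask: 11111111.11111111.11111111.11111100
AND operation:
Net:  11001111.00010100.10010001.01000100
Network: 207.20.145.68/30


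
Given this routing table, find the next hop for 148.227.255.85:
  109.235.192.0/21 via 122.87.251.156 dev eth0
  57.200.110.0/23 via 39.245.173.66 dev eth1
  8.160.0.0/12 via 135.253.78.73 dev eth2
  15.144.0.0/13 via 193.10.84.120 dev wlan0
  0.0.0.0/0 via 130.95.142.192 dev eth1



Longest prefix match for 148.227.255.85:
  /21 109.235.192.0: no
  /23 57.200.110.0: no
  /12 8.160.0.0: no
  /13 15.144.0.0: no
  /0 0.0.0.0: MATCH
Selected: next-hop 130.95.142.192 via eth1 (matched /0)


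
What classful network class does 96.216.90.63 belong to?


First octet: 96
Binary: 01100000
0xxxxxxx -> Class A (1-126)
Class A, default mask 255.0.0.0 (/8)


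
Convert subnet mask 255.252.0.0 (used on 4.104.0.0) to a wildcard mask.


Subnet mask: 255.252.0.0
Wildcard = 255.255.255.255 - subnet mask
255 - 255 = 0
255 - 252 = 3
255 - 0 = 255
255 - 0 = 255
Wildcard: 0.3.255.255


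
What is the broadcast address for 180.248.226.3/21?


Network: 180.248.224.0/21
Host bits = 11
Set all host bits to 1:
Broadcast: 180.248.231.255


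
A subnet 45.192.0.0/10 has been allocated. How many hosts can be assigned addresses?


Host bits = 32 - 10 = 22
Total addresses = 2^22 = 4194304
Usable = total - 2 (network and broadcast)
Usable hosts: 4194302


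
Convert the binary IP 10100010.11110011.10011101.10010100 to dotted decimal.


10100010 = 162
11110011 = 243
10011101 = 157
10010100 = 148
IP: 162.243.157.148


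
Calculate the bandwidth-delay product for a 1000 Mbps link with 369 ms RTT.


BDP = bandwidth * RTT
= 1000 Mbps * 369 ms
= 1000 * 1e6 * 369 / 1000 bits
= 369000000 bits
= 46125000 bytes
= 45043.9453 KB
BDP = 369000000 bits (46125000 bytes)


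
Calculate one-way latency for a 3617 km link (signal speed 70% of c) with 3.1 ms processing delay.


Speed = 0.7 * 3e5 km/s = 210000 km/s
Propagation delay = 3617 / 210000 = 0.0172 s = 17.2238 ms
Processing delay = 3.1 ms
Total one-way latency = 20.3238 ms


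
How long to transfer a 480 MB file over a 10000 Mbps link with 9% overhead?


Effective throughput = 10000 * (1 - 9/100) = 9100 Mbps
File size in Mb = 480 * 8 = 3840 Mb
Time = 3840 / 9100
Time = 0.422 seconds


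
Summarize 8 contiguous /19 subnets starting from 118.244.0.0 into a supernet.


Original prefix: /19
Number of subnets: 8 = 2^3
New prefix = 19 - 3 = 16
Supernet: 118.244.0.0/16


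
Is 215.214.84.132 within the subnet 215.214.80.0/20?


Subnet network: 215.214.80.0
Test IP AND mask: 215.214.80.0
Yes, 215.214.84.132 is in 215.214.80.0/20


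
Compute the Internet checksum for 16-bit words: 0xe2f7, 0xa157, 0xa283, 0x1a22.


Sum all words (with carry folding):
+ 0xe2f7 = 0xe2f7
+ 0xa157 = 0x844f
+ 0xa283 = 0x26d3
+ 0x1a22 = 0x40f5
One's complement: ~0x40f5
Checksum = 0xbf0a


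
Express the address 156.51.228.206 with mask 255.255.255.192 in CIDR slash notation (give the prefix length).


Binary: 11111111.11111111.11111111.11000000
Count leading 1s
Prefix: /26


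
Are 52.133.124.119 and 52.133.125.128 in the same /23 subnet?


Mask: 255.255.254.0
52.133.124.119 AND mask = 52.133.124.0
52.133.125.128 AND mask = 52.133.124.0
Yes, same subnet (52.133.124.0)


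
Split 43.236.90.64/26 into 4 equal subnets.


New prefix = 26 + 2 = 28
Each subnet has 16 addresses
  43.236.90.64/28
  43.236.90.80/28
  43.236.90.96/28
  43.236.90.112/28
Subnets: 43.236.90.64/28, 43.236.90.80/28, 43.236.90.96/28, 43.236.90.112/28


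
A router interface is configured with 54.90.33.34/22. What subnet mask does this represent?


/22 means 22 network bits, 10 host bits
Binary: 11111111111111111111110000000000
Mask: 255.255.252.0


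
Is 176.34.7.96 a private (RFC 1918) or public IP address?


RFC 1918 private ranges:
  10.0.0.0/8 (10.0.0.0 - 10.255.255.255)
  172.16.0.0/12 (172.16.0.0 - 172.31.255.255)
  192.168.0.0/16 (192.168.0.0 - 192.168.255.255)
Public (not in any RFC 1918 range)


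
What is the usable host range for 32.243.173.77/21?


Network: 32.243.168.0
Broadcast: 32.243.175.255
First usable = network + 1
Last usable = broadcast - 1
Range: 32.243.168.1 to 32.243.175.254


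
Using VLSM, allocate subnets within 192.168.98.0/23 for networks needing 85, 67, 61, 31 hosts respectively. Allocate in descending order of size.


85 hosts -> /25 (126 usable): 192.168.98.0/25
67 hosts -> /25 (126 usable): 192.168.98.128/25
61 hosts -> /26 (62 usable): 192.168.99.0/26
31 hosts -> /26 (62 usable): 192.168.99.64/26
Allocation: 192.168.98.0/25 (85 hosts, 126 usable); 192.168.98.128/25 (67 hosts, 126 usable); 192.168.99.0/26 (61 hosts, 62 usable); 192.168.99.64/26 (31 hosts, 62 usable)


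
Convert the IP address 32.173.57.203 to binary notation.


32 = 00100000
173 = 10101101
57 = 00111001
203 = 11001011
Binary: 00100000.10101101.00111001.11001011


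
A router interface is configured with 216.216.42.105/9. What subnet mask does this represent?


/9 means 9 network bits, 23 host bits
Binary: 11111111100000000000000000000000
Mask: 255.128.0.0


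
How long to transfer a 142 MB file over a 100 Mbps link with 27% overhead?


Effective throughput = 100 * (1 - 27/100) = 73 Mbps
File size in Mb = 142 * 8 = 1136 Mb
Time = 1136 / 73
Time = 15.5616 seconds


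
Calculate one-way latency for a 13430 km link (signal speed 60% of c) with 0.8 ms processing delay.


Speed = 0.6 * 3e5 km/s = 180000 km/s
Propagation delay = 13430 / 180000 = 0.0746 s = 74.6111 ms
Processing delay = 0.8 ms
Total one-way latency = 75.4111 ms


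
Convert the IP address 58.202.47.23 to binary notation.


58 = 00111010
202 = 11001010
47 = 00101111
23 = 00010111
Binary: 00111010.11001010.00101111.00010111


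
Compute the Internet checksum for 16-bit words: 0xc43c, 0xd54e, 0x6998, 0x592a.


Sum all words (with carry folding):
+ 0xc43c = 0xc43c
+ 0xd54e = 0x998b
+ 0x6998 = 0x0324
+ 0x592a = 0x5c4e
One's complement: ~0x5c4e
Checksum = 0xa3b1


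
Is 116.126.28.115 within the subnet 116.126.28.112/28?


Subnet network: 116.126.28.112
Test IP AND mask: 116.126.28.112
Yes, 116.126.28.115 is in 116.126.28.112/28


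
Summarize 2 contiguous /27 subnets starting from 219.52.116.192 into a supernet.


Original prefix: /27
Number of subnets: 2 = 2^1
New prefix = 27 - 1 = 26
Supernet: 219.52.116.192/26


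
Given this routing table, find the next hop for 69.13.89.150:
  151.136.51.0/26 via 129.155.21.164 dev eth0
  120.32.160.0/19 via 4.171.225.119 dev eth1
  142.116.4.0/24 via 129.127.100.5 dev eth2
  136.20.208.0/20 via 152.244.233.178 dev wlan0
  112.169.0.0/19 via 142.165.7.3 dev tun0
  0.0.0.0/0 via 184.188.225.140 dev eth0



Longest prefix match for 69.13.89.150:
  /26 151.136.51.0: no
  /19 120.32.160.0: no
  /24 142.116.4.0: no
  /20 136.20.208.0: no
  /19 112.169.0.0: no
  /0 0.0.0.0: MATCH
Selected: next-hop 184.188.225.140 via eth0 (matched /0)


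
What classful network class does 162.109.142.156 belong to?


First octet: 162
Binary: 10100010
10xxxxxx -> Class B (128-191)
Class B, default mask 255.255.0.0 (/16)


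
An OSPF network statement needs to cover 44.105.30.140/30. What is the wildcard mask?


Subnet mask: 255.255.255.252
Wildcard = 255.255.255.255 - subnet mask
255 - 255 = 0
255 - 255 = 0
255 - 255 = 0
255 - 252 = 3
Wildcard: 0.0.0.3


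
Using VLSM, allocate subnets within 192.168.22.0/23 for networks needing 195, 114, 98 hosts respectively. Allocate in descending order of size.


195 hosts -> /24 (254 usable): 192.168.22.0/24
114 hosts -> /25 (126 usable): 192.168.23.0/25
98 hosts -> /25 (126 usable): 192.168.23.128/25
Allocation: 192.168.22.0/24 (195 hosts, 254 usable); 192.168.23.0/25 (114 hosts, 126 usable); 192.168.23.128/25 (98 hosts, 126 usable)


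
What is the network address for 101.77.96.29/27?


IP:   01100101.01001101.01100000.00011101
Mask: 11111111.11111111.11111111.11100000
AND operation:
Net:  01100101.01001101.01100000.00000000
Network: 101.77.96.0/27


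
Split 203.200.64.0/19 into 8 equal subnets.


New prefix = 19 + 3 = 22
Each subnet has 1024 addresses
  203.200.64.0/22
  203.200.68.0/22
  203.200.72.0/22
  203.200.76.0/22
  203.200.80.0/22
  203.200.84.0/22
  203.200.88.0/22
  203.200.92.0/22
Subnets: 203.200.64.0/22, 203.200.68.0/22, 203.200.72.0/22, 203.200.76.0/22, 203.200.80.0/22, 203.200.84.0/22, 203.200.88.0/22, 203.200.92.0/22


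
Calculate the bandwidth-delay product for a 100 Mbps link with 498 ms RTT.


BDP = bandwidth * RTT
= 100 Mbps * 498 ms
= 100 * 1e6 * 498 / 1000 bits
= 49800000 bits
= 6225000 bytes
= 6079.1016 KB
BDP = 49800000 bits (6225000 bytes)


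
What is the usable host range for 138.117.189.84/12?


Network: 138.112.0.0
Broadcast: 138.127.255.255
First usable = network + 1
Last usable = broadcast - 1
Range: 138.112.0.1 to 138.127.255.254


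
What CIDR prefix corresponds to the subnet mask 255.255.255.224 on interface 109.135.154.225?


Binary: 11111111.11111111.11111111.11100000
Count leading 1s
Prefix: /27


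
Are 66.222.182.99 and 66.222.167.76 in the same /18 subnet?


Mask: 255.255.192.0
66.222.182.99 AND mask = 66.222.128.0
66.222.167.76 AND mask = 66.222.128.0
Yes, same subnet (66.222.128.0)


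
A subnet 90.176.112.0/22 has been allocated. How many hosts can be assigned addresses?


Host bits = 32 - 22 = 10
Total addresses = 2^10 = 1024
Usable = total - 2 (network and broadcast)
Usable hosts: 1022


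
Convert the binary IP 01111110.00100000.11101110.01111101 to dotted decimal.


01111110 = 126
00100000 = 32
11101110 = 238
01111101 = 125
IP: 126.32.238.125


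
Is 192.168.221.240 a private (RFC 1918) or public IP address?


RFC 1918 private ranges:
  10.0.0.0/8 (10.0.0.0 - 10.255.255.255)
  172.16.0.0/12 (172.16.0.0 - 172.31.255.255)
  192.168.0.0/16 (192.168.0.0 - 192.168.255.255)
Private (in 192.168.0.0/16)


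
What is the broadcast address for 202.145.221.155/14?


Network: 202.144.0.0/14
Host bits = 18
Set all host bits to 1:
Broadcast: 202.147.255.255


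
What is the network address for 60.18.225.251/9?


IP:   00111100.00010010.11100001.11111011
Mask: 11111111.10000000.00000000.00000000
AND operation:
Net:  00111100.00000000.00000000.00000000
Network: 60.0.0.0/9


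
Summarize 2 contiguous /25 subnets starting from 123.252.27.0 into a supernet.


Original prefix: /25
Number of subnets: 2 = 2^1
New prefix = 25 - 1 = 24
Supernet: 123.252.27.0/24


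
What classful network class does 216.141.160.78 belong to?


First octet: 216
Binary: 11011000
110xxxxx -> Class C (192-223)
Class C, default mask 255.255.255.0 (/24)


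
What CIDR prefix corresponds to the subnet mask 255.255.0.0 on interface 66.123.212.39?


Binary: 11111111.11111111.00000000.00000000
Count leading 1s
Prefix: /16


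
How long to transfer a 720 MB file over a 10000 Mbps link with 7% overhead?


Effective throughput = 10000 * (1 - 7/100) = 9300 Mbps
File size in Mb = 720 * 8 = 5760 Mb
Time = 5760 / 9300
Time = 0.6194 seconds


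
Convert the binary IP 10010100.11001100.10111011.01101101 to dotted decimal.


10010100 = 148
11001100 = 204
10111011 = 187
01101101 = 109
IP: 148.204.187.109


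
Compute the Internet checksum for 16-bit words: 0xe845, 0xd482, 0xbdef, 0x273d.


Sum all words (with carry folding):
+ 0xe845 = 0xe845
+ 0xd482 = 0xbcc8
+ 0xbdef = 0x7ab8
+ 0x273d = 0xa1f5
One's complement: ~0xa1f5
Checksum = 0x5e0a


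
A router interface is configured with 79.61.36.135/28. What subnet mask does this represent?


/28 means 28 network bits, 4 host bits
Binary: 11111111111111111111111111110000
Mask: 255.255.255.240


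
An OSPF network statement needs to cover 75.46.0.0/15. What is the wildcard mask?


Subnet mask: 255.254.0.0
Wildcard = 255.255.255.255 - subnet mask
255 - 255 = 0
255 - 254 = 1
255 - 0 = 255
255 - 0 = 255
Wildcard: 0.1.255.255


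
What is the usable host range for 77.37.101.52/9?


Network: 77.0.0.0
Broadcast: 77.127.255.255
First usable = network + 1
Last usable = broadcast - 1
Range: 77.0.0.1 to 77.127.255.254


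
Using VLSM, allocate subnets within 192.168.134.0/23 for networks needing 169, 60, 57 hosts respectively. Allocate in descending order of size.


169 hosts -> /24 (254 usable): 192.168.134.0/24
60 hosts -> /26 (62 usable): 192.168.135.0/26
57 hosts -> /26 (62 usable): 192.168.135.64/26
Allocation: 192.168.134.0/24 (169 hosts, 254 usable); 192.168.135.0/26 (60 hosts, 62 usable); 192.168.135.64/26 (57 hosts, 62 usable)


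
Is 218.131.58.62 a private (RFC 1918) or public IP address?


RFC 1918 private ranges:
  10.0.0.0/8 (10.0.0.0 - 10.255.255.255)
  172.16.0.0/12 (172.16.0.0 - 172.31.255.255)
  192.168.0.0/16 (192.168.0.0 - 192.168.255.255)
Public (not in any RFC 1918 range)


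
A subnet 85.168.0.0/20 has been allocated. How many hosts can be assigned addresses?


Host bits = 32 - 20 = 12
Total addresses = 2^12 = 4096
Usable = total - 2 (network and broadcast)
Usable hosts: 4094


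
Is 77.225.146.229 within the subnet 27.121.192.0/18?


Subnet network: 27.121.192.0
Test IP AND mask: 77.225.128.0
No, 77.225.146.229 is not in 27.121.192.0/18


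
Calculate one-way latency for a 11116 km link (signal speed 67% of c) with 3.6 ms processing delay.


Speed = 0.67 * 3e5 km/s = 201000 km/s
Propagation delay = 11116 / 201000 = 0.0553 s = 55.3035 ms
Processing delay = 3.6 ms
Total one-way latency = 58.9035 ms


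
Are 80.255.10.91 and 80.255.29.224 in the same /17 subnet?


Mask: 255.255.128.0
80.255.10.91 AND mask = 80.255.0.0
80.255.29.224 AND mask = 80.255.0.0
Yes, same subnet (80.255.0.0)


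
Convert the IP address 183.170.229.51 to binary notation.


183 = 10110111
170 = 10101010
229 = 11100101
51 = 00110011
Binary: 10110111.10101010.11100101.00110011


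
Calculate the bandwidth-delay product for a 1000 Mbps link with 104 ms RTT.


BDP = bandwidth * RTT
= 1000 Mbps * 104 ms
= 1000 * 1e6 * 104 / 1000 bits
= 104000000 bits
= 13000000 bytes
= 12695.3125 KB
BDP = 104000000 bits (13000000 bytes)


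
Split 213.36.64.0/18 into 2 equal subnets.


New prefix = 18 + 1 = 19
Each subnet has 8192 addresses
  213.36.64.0/19
  213.36.96.0/19
Subnets: 213.36.64.0/19, 213.36.96.0/19


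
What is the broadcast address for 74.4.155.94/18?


Network: 74.4.128.0/18
Host bits = 14
Set all host bits to 1:
Broadcast: 74.4.191.255


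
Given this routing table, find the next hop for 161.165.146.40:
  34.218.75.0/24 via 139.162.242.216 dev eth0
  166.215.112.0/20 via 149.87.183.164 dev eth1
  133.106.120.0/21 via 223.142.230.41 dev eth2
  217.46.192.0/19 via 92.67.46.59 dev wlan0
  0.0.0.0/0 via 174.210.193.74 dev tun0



Longest prefix match for 161.165.146.40:
  /24 34.218.75.0: no
  /20 166.215.112.0: no
  /21 133.106.120.0: no
  /19 217.46.192.0: no
  /0 0.0.0.0: MATCH
Selected: next-hop 174.210.193.74 via tun0 (matched /0)


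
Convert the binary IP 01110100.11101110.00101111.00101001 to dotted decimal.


01110100 = 116
11101110 = 238
00101111 = 47
00101001 = 41
IP: 116.238.47.41


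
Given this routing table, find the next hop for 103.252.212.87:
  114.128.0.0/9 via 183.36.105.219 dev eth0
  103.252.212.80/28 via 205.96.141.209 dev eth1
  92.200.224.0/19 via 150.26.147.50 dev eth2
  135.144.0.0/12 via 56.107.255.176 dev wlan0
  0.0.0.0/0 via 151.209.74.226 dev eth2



Longest prefix match for 103.252.212.87:
  /9 114.128.0.0: no
  /28 103.252.212.80: MATCH
  /19 92.200.224.0: no
  /12 135.144.0.0: no
  /0 0.0.0.0: MATCH
Selected: next-hop 205.96.141.209 via eth1 (matched /28)


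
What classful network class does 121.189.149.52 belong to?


First octet: 121
Binary: 01111001
0xxxxxxx -> Class A (1-126)
Class A, default mask 255.0.0.0 (/8)


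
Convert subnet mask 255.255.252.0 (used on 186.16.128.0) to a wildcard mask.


Subnet mask: 255.255.252.0
Wildcard = 255.255.255.255 - subnet mask
255 - 255 = 0
255 - 255 = 0
255 - 252 = 3
255 - 0 = 255
Wildcard: 0.0.3.255


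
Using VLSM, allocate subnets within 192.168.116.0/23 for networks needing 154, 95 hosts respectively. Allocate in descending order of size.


154 hosts -> /24 (254 usable): 192.168.116.0/24
95 hosts -> /25 (126 usable): 192.168.117.0/25
Allocation: 192.168.116.0/24 (154 hosts, 254 usable); 192.168.117.0/25 (95 hosts, 126 usable)


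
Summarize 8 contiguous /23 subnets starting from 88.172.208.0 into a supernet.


Original prefix: /23
Number of subnets: 8 = 2^3
New prefix = 23 - 3 = 20
Supernet: 88.172.208.0/20


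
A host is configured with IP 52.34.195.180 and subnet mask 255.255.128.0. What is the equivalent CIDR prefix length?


Binary: 11111111.11111111.10000000.00000000
Count leading 1s
Prefix: /17


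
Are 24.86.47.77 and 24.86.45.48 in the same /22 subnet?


Mask: 255.255.252.0
24.86.47.77 AND mask = 24.86.44.0
24.86.45.48 AND mask = 24.86.44.0
Yes, same subnet (24.86.44.0)


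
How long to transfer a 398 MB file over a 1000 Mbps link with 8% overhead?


Effective throughput = 1000 * (1 - 8/100) = 920 Mbps
File size in Mb = 398 * 8 = 3184 Mb
Time = 3184 / 920
Time = 3.4609 seconds


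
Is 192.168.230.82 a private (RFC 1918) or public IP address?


RFC 1918 private ranges:
  10.0.0.0/8 (10.0.0.0 - 10.255.255.255)
  172.16.0.0/12 (172.16.0.0 - 172.31.255.255)
  192.168.0.0/16 (192.168.0.0 - 192.168.255.255)
Private (in 192.168.0.0/16)


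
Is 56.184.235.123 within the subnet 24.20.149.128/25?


Subnet network: 24.20.149.128
Test IP AND mask: 56.184.235.0
No, 56.184.235.123 is not in 24.20.149.128/25


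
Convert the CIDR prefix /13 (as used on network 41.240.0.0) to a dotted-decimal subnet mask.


/13 means 13 network bits, 19 host bits
Binary: 11111111111110000000000000000000
Mask: 255.248.0.0


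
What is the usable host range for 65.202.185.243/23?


Network: 65.202.184.0
Broadcast: 65.202.185.255
First usable = network + 1
Last usable = broadcast - 1
Range: 65.202.184.1 to 65.202.185.254


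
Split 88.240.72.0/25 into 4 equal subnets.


New prefix = 25 + 2 = 27
Each subnet has 32 addresses
  88.240.72.0/27
  88.240.72.32/27
  88.240.72.64/27
  88.240.72.96/27
Subnets: 88.240.72.0/27, 88.240.72.32/27, 88.240.72.64/27, 88.240.72.96/27


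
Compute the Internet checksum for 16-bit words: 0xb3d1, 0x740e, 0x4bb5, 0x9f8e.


Sum all words (with carry folding):
+ 0xb3d1 = 0xb3d1
+ 0x740e = 0x27e0
+ 0x4bb5 = 0x7395
+ 0x9f8e = 0x1324
One's complement: ~0x1324
Checksum = 0xecdb


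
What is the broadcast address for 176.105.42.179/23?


Network: 176.105.42.0/23
Host bits = 9
Set all host bits to 1:
Broadcast: 176.105.43.255


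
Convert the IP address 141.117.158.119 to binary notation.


141 = 10001101
117 = 01110101
158 = 10011110
119 = 01110111
Binary: 10001101.01110101.10011110.01110111


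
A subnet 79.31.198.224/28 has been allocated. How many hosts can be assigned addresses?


Host bits = 32 - 28 = 4
Total addresses = 2^4 = 16
Usable = total - 2 (network and broadcast)
Usable hosts: 14


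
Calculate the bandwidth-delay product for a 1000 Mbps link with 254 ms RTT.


BDP = bandwidth * RTT
= 1000 Mbps * 254 ms
= 1000 * 1e6 * 254 / 1000 bits
= 254000000 bits
= 31750000 bytes
= 31005.8594 KB
BDP = 254000000 bits (31750000 bytes)


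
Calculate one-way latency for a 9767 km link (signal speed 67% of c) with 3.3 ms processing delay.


Speed = 0.67 * 3e5 km/s = 201000 km/s
Propagation delay = 9767 / 201000 = 0.0486 s = 48.592 ms
Processing delay = 3.3 ms
Total one-way latency = 51.892 ms


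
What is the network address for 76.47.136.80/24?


IP:   01001100.00101111.10001000.01010000
Mask: 11111111.11111111.11111111.00000000
AND operation:
Net:  01001100.00101111.10001000.00000000
Network: 76.47.136.0/24


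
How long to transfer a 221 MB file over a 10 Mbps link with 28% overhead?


Effective throughput = 10 * (1 - 28/100) = 7.2 Mbps
File size in Mb = 221 * 8 = 1768 Mb
Time = 1768 / 7.2
Time = 245.5556 seconds


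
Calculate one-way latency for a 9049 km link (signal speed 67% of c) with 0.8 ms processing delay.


Speed = 0.67 * 3e5 km/s = 201000 km/s
Propagation delay = 9049 / 201000 = 0.045 s = 45.0199 ms
Processing delay = 0.8 ms
Total one-way latency = 45.8199 ms


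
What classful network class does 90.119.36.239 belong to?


First octet: 90
Binary: 01011010
0xxxxxxx -> Class A (1-126)
Class A, default mask 255.0.0.0 (/8)


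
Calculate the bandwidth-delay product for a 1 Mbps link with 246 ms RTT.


BDP = bandwidth * RTT
= 1 Mbps * 246 ms
= 1 * 1e6 * 246 / 1000 bits
= 246000 bits
= 30750 bytes
= 30.0293 KB
BDP = 246000 bits (30750 bytes)


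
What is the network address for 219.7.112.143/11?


IP:   11011011.00000111.01110000.10001111
Mask: 11111111.11100000.00000000.00000000
AND operation:
Net:  11011011.00000000.00000000.00000000
Network: 219.0.0.0/11


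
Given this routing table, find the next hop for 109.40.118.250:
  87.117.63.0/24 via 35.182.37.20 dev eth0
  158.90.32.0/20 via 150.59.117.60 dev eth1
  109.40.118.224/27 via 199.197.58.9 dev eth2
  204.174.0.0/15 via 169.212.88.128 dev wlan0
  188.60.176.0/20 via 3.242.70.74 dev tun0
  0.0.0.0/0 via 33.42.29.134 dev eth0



Longest prefix match for 109.40.118.250:
  /24 87.117.63.0: no
  /20 158.90.32.0: no
  /27 109.40.118.224: MATCH
  /15 204.174.0.0: no
  /20 188.60.176.0: no
  /0 0.0.0.0: MATCH
Selected: next-hop 199.197.58.9 via eth2 (matched /27)


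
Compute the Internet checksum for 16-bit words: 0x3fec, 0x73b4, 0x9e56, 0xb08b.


Sum all words (with carry folding):
+ 0x3fec = 0x3fec
+ 0x73b4 = 0xb3a0
+ 0x9e56 = 0x51f7
+ 0xb08b = 0x0283
One's complement: ~0x0283
Checksum = 0xfd7c


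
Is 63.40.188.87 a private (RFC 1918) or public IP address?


RFC 1918 private ranges:
  10.0.0.0/8 (10.0.0.0 - 10.255.255.255)
  172.16.0.0/12 (172.16.0.0 - 172.31.255.255)
  192.168.0.0/16 (192.168.0.0 - 192.168.255.255)
Public (not in any RFC 1918 range)


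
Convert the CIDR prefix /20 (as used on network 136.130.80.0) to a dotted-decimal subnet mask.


/20 means 20 network bits, 12 host bits
Binary: 11111111111111111111000000000000
Mask: 255.255.240.0


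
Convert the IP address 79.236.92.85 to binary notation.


79 = 01001111
236 = 11101100
92 = 01011100
85 = 01010101
Binary: 01001111.11101100.01011100.01010101


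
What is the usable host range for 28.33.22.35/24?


Network: 28.33.22.0
Broadcast: 28.33.22.255
First usable = network + 1
Last usable = broadcast - 1
Range: 28.33.22.1 to 28.33.22.254


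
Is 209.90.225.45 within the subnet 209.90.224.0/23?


Subnet network: 209.90.224.0
Test IP AND mask: 209.90.224.0
Yes, 209.90.225.45 is in 209.90.224.0/23


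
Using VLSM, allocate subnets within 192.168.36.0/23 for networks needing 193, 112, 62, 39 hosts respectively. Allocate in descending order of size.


193 hosts -> /24 (254 usable): 192.168.36.0/24
112 hosts -> /25 (126 usable): 192.168.37.0/25
62 hosts -> /26 (62 usable): 192.168.37.128/26
39 hosts -> /26 (62 usable): 192.168.37.192/26
Allocation: 192.168.36.0/24 (193 hosts, 254 usable); 192.168.37.0/25 (112 hosts, 126 usable); 192.168.37.128/26 (62 hosts, 62 usable); 192.168.37.192/26 (39 hosts, 62 usable)


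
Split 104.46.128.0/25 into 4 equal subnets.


New prefix = 25 + 2 = 27
Each subnet has 32 addresses
  104.46.128.0/27
  104.46.128.32/27
  104.46.128.64/27
  104.46.128.96/27
Subnets: 104.46.128.0/27, 104.46.128.32/27, 104.46.128.64/27, 104.46.128.96/27


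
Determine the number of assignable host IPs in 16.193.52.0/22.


Host bits = 32 - 22 = 10
Total addresses = 2^10 = 1024
Usable = total - 2 (network and broadcast)
Usable hosts: 1022


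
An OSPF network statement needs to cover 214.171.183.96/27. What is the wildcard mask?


Subnet mask: 255.255.255.224
Wildcard = 255.255.255.255 - subnet mask
255 - 255 = 0
255 - 255 = 0
255 - 255 = 0
255 - 224 = 31
Wildcard: 0.0.0.31


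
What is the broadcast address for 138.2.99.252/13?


Network: 138.0.0.0/13
Host bits = 19
Set all host bits to 1:
Broadcast: 138.7.255.255


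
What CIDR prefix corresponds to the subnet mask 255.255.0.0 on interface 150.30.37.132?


Binary: 11111111.11111111.00000000.00000000
Count leading 1s
Prefix: /16


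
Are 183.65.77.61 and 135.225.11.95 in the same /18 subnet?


Mask: 255.255.192.0
183.65.77.61 AND mask = 183.65.64.0
135.225.11.95 AND mask = 135.225.0.0
No, different subnets (183.65.64.0 vs 135.225.0.0)


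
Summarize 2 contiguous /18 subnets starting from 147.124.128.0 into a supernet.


Original prefix: /18
Number of subnets: 2 = 2^1
New prefix = 18 - 1 = 17
Supernet: 147.124.128.0/17


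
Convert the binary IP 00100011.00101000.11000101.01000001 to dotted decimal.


00100011 = 35
00101000 = 40
11000101 = 197
01000001 = 65
IP: 35.40.197.65


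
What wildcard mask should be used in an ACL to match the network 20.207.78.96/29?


Subnet mask: 255.255.255.248
Wildcard = 255.255.255.255 - subnet mask
255 - 255 = 0
255 - 255 = 0
255 - 255 = 0
255 - 248 = 7
Wildcard: 0.0.0.7


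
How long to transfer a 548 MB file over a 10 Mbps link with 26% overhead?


Effective throughput = 10 * (1 - 26/100) = 7.4 Mbps
File size in Mb = 548 * 8 = 4384 Mb
Time = 4384 / 7.4
Time = 592.4324 seconds
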